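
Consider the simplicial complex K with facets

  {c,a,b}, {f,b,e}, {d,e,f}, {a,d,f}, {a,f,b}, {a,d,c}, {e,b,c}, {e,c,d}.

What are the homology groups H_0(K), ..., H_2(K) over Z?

We work with the vertex ordering a < b < c < d < e < f. The simplices of K, each written with vertices in increasing order, are:

  0-simplices (6): a, b, c, d, e, f
  1-simplices (12): ab, ac, ad, af, bc, be, bf, cd, ce, de, df, ef
  2-simplices (8): abc, abf, acd, adf, bce, bef, cde, def

so the chain groups are C_0 ≅ Z^6, C_1 ≅ Z^12, C_2 ≅ Z^8.

The boundary map ∂_1: C_1 → C_0 maps an edge to its endpoints' difference, ∂[p,q] = q − p. For instance
  ∂be = e − b.
The 6×12 boundary matrix has rank 5 and Smith normal form diag(1,1,1,1,1).

The boundary map ∂_2: C_2 → C_1 maps a triangle to the signed sum of its edges. For instance
  ∂cde = de − ce + cd,
  ∂bef = ef − bf + be.
The resulting 12×8 matrix has rank 7, and its Smith normal form has invariant factors (1,1,1,1,1,1,1).

Computing H_k = (kernel of ∂_k) / (image of ∂_{k+1}):

  H_0: rank C_0 − rank ∂_1 = 6 − 5 = 1, and the invariant factors of ∂_1 are all 1, so H_0 = Z.
  H_1: rank ker ∂_1 − rank ∂_2 = (12 − 5) − 7 = 0, and the invariant factors of ∂_2 are all 1, so H_1 = 0.
  H_2: rank ker ∂_2 − rank ∂_3 = (8 − 7) − 0 = 1, and there is no ∂_3, so H_2 = Z.

(K is a triangulation of the 2-sphere S^2.)

H_0 = Z,  H_1 = 0,  H_2 = Z.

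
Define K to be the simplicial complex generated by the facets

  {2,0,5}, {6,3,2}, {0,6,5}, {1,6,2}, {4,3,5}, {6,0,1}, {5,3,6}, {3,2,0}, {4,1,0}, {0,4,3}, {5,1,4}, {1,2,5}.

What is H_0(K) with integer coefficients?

H_0 ≅ Z.

Order the vertices as 0 < 1 < 2 < 3 < 4 < 5 < 6. Listing each simplex with vertices in this order, K has dimension 2 with simplices:

  0-simplices (7): [0], [1], [2], [3], [4], [5], [6]
  1-simplices (18): [0,1], [0,2], [0,3], [0,4], [0,5], [0,6], [1,2], [1,4], [1,5], [1,6], [2,3], [2,5], [2,6], [3,4], [3,5], [3,6], [4,5], [5,6]
  2-simplices (12): [0,1,4], [0,1,6], [0,2,3], [0,2,5], [0,3,4], [0,5,6], [1,2,5], [1,2,6], [1,4,5], [2,3,6], [3,4,5], [3,5,6]

so the chain groups are C_0 ≅ Z^7, C_1 ≅ Z^18, C_2 ≅ Z^12.

∂_1: C_1 → C_0 sends each edge [p,q] (with p < q) to q − p. For instance
  ∂[0,6] = [6] − [0].
This gives a 7×18 integer matrix of rank 6; reducing to Smith normal form yields diagonal entries (1,1,1,1,1,1).

Boundary ∂_2: C_2 → C_1 acts by ∂[p,q,r] = [q,r] − [p,r] + [p,q]. For instance
  ∂[0,2,5] = [2,5] − [0,5] + [0,2],
  ∂[2,3,6] = [3,6] − [2,6] + [2,3].
As a 18×12 matrix over Z this has rank 12, with invariant factors (1,1,1,1,1,1,1,1,1,1,1,2).

Reading off H_k = ker ∂_k / im ∂_{k+1}:

  H_0: rank C_0 − rank ∂_1 = 7 − 6 = 1, and the invariant factors of ∂_1 are all 1, so H_0 ≅ Z.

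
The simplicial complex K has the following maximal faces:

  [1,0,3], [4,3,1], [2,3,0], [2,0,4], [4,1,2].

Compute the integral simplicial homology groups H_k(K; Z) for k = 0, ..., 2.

H_0 ≅ Z,  H_1 ≅ Z,  H_2 = 0.

Take the total order 0 < 1 < 2 < 3 < 4 on the vertex set. Then K (dimension 2) consists of the simplices:

  0-simplices (5): [0], [1], [2], [3], [4]
  1-simplices (10): [0,1], [0,2], [0,3], [0,4], [1,2], [1,3], [1,4], [2,3], [2,4], [3,4]
  2-simplices (5): [0,1,3], [0,2,3], [0,2,4], [1,2,4], [1,3,4]

Hence C_0 ≅ Z^5, C_1 ≅ Z^10, C_2 ≅ Z^5.

Boundary ∂_1: C_1 → C_0 is given by ∂[p,q] = [q] − [p]. For instance
  ∂[1,4] = [4] − [1].
As a 5×10 matrix over Z this has rank 4, with invariant factors (1,1,1,1).

∂_2: C_2 → C_1 sends each 2-simplex [p,q,r] to [q,r] − [p,r] + [p,q]. For instance
  ∂[0,2,4] = [2,4] − [0,4] + [0,2],
  ∂[0,1,3] = [1,3] − [0,3] + [0,1].
As a 10×5 matrix over Z this has rank 5, with invariant factors (1,1,1,1,1).

From H_k ≅ ker(∂_k) / im(∂_{k+1}) we obtain:

  H_0: rank C_0 − rank ∂_1 = 5 − 4 = 1, and the invariant factors of ∂_1 are all 1, so H_0 ≅ Z.
  H_1: rank ker ∂_1 − rank ∂_2 = (10 − 4) − 5 = 1, and the invariant factors of ∂_2 are all 1, so H_1 ≅ Z.
  H_2: rank ker ∂_2 − rank ∂_3 = (5 − 5) − 0 = 0, and there is no ∂_3, so H_2 ≅ 0.

(K is a triangulation of the Möbius band.)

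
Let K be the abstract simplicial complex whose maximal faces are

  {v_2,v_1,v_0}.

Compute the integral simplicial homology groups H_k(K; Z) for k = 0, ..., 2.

H_0 = Z,  H_1 = 0,  H_2 = 0.

Fix the vertex order v_0 < v_1 < v_2 and write every simplex with vertices in increasing order. Then dim K = 2 and the simplices of K are:

  0-simplices (3): [v_0], [v_1], [v_2]
  1-simplices (3): [v_0,v_1], [v_0,v_2], [v_1,v_2]
  2-simplices (1): [v_0,v_1,v_2]

Hence C_0 ≅ Z^3, C_1 ≅ Z^3, C_2 ≅ Z^1.

∂_1: C_1 → C_0 sends each edge [p,q] (with p < q) to q − p. For instance
  ∂[v_0,v_2] = [v_2] − [v_0].
The 3×3 boundary matrix has rank 2 and Smith normal form diag(1,1).

The boundary map ∂_2: C_2 → C_1 sends each 2-simplex [p,q,r] to [q,r] − [p,r] + [p,q]. For instance
  ∂[v_0,v_1,v_2] = [v_1,v_2] − [v_0,v_2] + [v_0,v_1].
The resulting 3×1 matrix has rank 1, and its Smith normal form has invariant factors (1).

Reading off H_k = ker ∂_k / im ∂_{k+1}:

  H_0: rank C_0 − rank ∂_1 = 3 − 2 = 1, and the invariant factors of ∂_1 are all 1, so H_0 = Z.
  H_1: rank ker ∂_1 − rank ∂_2 = (3 − 2) − 1 = 0, and the invariant factors of ∂_2 are all 1, so H_1 = 0.
  H_2: rank ker ∂_2 − rank ∂_3 = (1 − 1) − 0 = 0, and there is no ∂_3, so H_2 = 0.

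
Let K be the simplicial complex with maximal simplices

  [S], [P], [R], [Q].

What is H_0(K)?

Order the vertices as P < Q < R < S. Listing each simplex with vertices in this order, K has dimension 0 with simplices:

  0-simplices (4): P, Q, R, S

Hence C_0 ≅ Z^4.

Computing H_k = (kernel of ∂_k) / (image of ∂_{k+1}):

  H_0: rank C_0 − rank ∂_1 = 4 − 0 = 4, and there is no ∂_1, so H_0 ≅ Z^4.

H_0 ≅ Z^4.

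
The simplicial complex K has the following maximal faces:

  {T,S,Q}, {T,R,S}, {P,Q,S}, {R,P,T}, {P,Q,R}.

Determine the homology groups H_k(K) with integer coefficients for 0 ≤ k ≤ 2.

H_0 ≅ Z,  H_1 ≅ Z,  H_2 = 0.

K has 5 vertices, 10 edges, 5 triangles.
rank ∂_0 = 0, rank ∂_1 = 4 ⇒ b_0 = 5 − 0 − 4 = 1; all invariant factors of ∂_1 are 1 so no torsion. So H_0 ≅ Z.
rank ∂_1 = 4, rank ∂_2 = 5 ⇒ b_1 = 10 − 4 − 5 = 1; all invariant factors of ∂_2 are 1 so no torsion. So H_1 ≅ Z.
rank ∂_2 = 5, rank ∂_3 = 0 ⇒ b_2 = 5 − 5 − 0 = 0. So H_2 ≅ 0.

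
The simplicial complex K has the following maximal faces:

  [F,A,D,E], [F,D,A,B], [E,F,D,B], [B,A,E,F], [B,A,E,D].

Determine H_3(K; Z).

Take the total order A < B < D < E < F on the vertex set. Then K (dimension 3) consists of the simplices:

  0-simplices (5): A, B, D, E, F
  1-simplices (10): AB, AD, AE, AF, BD, BE, BF, DE, DF, EF
  2-simplices (10): ABD, ABE, ABF, ADE, ADF, AEF, BDE, BDF, BEF, DEF
  3-simplices (5): ABDE, ABDF, ABEF, ADEF, BDEF

giving chain groups C_0 ≅ Z^5, C_1 ≅ Z^10, C_2 ≅ Z^10, C_3 ≅ Z^5.

The boundary map ∂_1: C_1 → C_0 is given by ∂[p,q] = [q] − [p]. For instance
  ∂AF = F − A.
This gives a 5×10 integer matrix of rank 4; reducing to Smith normal form yields diagonal entries (1,1,1,1).

Boundary ∂_2: C_2 → C_1 maps a triangle to the signed sum of its edges. For instance
  ∂DEF = EF − DF + DE,
  ∂BEF = EF − BF + BE.
This gives a 10×10 integer matrix of rank 6; reducing to Smith normal form yields diagonal entries (1,1,1,1,1,1).

The boundary map ∂_3: C_3 → C_2 sends each 3-simplex σ to the alternating sum Σ_i (−1)^i (σ with its i-th vertex removed). For instance
  ∂ABDE = BDE − ADE + ABE − ABD,
  ∂BDEF = DEF − BEF + BDF − BDE.
This gives a 10×5 integer matrix of rank 4; reducing to Smith normal form yields diagonal entries (1,1,1,1).

Computing H_k = (kernel of ∂_k) / (image of ∂_{k+1}):

  H_3: rank ker ∂_3 − rank ∂_4 = (5 − 4) − 0 = 1, and there is no ∂_4, so H_3 = Z.

(K is a triangulation of the 3-sphere S^3.)

H_3 ≅ Z.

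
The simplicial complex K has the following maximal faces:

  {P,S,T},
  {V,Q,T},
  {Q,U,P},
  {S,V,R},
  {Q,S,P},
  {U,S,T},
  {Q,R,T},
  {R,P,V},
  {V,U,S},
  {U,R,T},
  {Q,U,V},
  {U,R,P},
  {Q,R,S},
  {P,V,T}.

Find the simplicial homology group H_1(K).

H_1 ≅ Z^2.

Order the vertices as P < Q < R < S < T < U < V. Listing each simplex with vertices in this order, K has dimension 2 with simplices:

  0-simplices (7): P, Q, R, S, T, U, V
  1-simplices (21): PQ, PR, PS, PT, PU, PV, QR, QS, QT, QU, QV, RS, RT, RU, RV, ST, SU, SV, TU, TV, UV
  2-simplices (14): PQS, PQU, PRU, PRV, PST, PTV, QRS, QRT, QTV, QUV, RSV, RTU, STU, SUV

giving chain groups C_0 ≅ Z^7, C_1 ≅ Z^21, C_2 ≅ Z^14.

Boundary ∂_1: C_1 → C_0 is given by ∂[p,q] = [q] − [p].
The resulting 7×21 matrix has rank 6, and its Smith normal form has invariant factors (1,1,1,1,1,1).

∂_2: C_2 → C_1 acts by ∂[p,q,r] = [q,r] − [p,r] + [p,q]. For instance
  ∂PRV = RV − PV + PR,
  ∂PRU = RU − PU + PR.
The resulting 21×14 matrix has rank 13, and its Smith normal form has invariant factors (1,1,1,1,1,1,1,1,1,1,1,1,1).

From H_k ≅ ker(∂_k) / im(∂_{k+1}) we obtain:

  H_1: rank ker ∂_1 − rank ∂_2 = (21 − 6) − 13 = 2, and the invariant factors of ∂_2 are all 1, so H_1 = Z^2.

(K is a triangulation of the torus T^2.)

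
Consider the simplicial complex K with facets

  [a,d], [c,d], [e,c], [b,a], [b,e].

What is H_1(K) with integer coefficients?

Order the vertices as a < b < c < d < e. Listing each simplex with vertices in this order, K has dimension 1 with simplices:

  0-simplices (5): a, b, c, d, e
  1-simplices (5): ab, ad, be, cd, ce

so the chain groups are C_0 ≅ Z^5, C_1 ≅ Z^5.

Boundary ∂_1: C_1 → C_0 maps an edge to its endpoints' difference, ∂[p,q] = q − p.
As a 5×5 matrix over Z this has rank 4, with invariant factors (1,1,1,1).

From H_k ≅ ker(∂_k) / im(∂_{k+1}) we obtain:

  H_1: rank ker ∂_1 − rank ∂_2 = (5 − 4) − 0 = 1, and there is no ∂_2, so H_1 = Z.

H_1 = Z.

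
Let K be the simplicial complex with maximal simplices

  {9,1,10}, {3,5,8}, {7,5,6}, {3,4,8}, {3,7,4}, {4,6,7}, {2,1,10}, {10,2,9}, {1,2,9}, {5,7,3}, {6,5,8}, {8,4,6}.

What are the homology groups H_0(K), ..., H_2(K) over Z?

Order the vertices as 1 < 2 < 3 < 4 < 5 < 6 < 7 < 8 < 9 < 10. Listing each simplex with vertices in this order, K has dimension 2 with simplices:

  0-simplices (10): [1], [2], [3], [4], [5], [6], [7], [8], [9], [10]
  1-simplices (18): [1,2], [1,9], [1,10], [2,9], [2,10], [3,4], [3,5], [3,7], [3,8], [4,6], [4,7], [4,8], [5,6], [5,7], [5,8], [6,7], [6,8], [9,10]
  2-simplices (12): [1,2,9], [1,2,10], [1,9,10], [2,9,10], [3,4,7], [3,4,8], [3,5,7], [3,5,8], [4,6,7], [4,6,8], [5,6,7], [5,6,8]

Hence C_0 ≅ Z^10, C_1 ≅ Z^18, C_2 ≅ Z^12.

∂_1: C_1 → C_0 sends each edge [p,q] (with p < q) to q − p. For instance
  ∂[3,8] = [8] − [3].
This gives a 10×18 integer matrix of rank 8; reducing to Smith normal form yields diagonal entries (1,1,1,1,1,1,1,1).

The boundary map ∂_2: C_2 → C_1 sends each 2-simplex [p,q,r] to [q,r] − [p,r] + [p,q]. For instance
  ∂[5,6,7] = [6,7] − [5,7] + [5,6],
  ∂[2,9,10] = [9,10] − [2,10] + [2,9].
The 18×12 boundary matrix has rank 10 and Smith normal form diag(1,1,1,1,1,1,1,1,1,1).

Now H_k = ker ∂_k / im ∂_{k+1}, so:

  H_0: rank C_0 − rank ∂_1 = 10 − 8 = 2, and the invariant factors of ∂_1 are all 1, so H_0 ≅ Z^2.
  H_1: rank ker ∂_1 − rank ∂_2 = (18 − 8) − 10 = 0, and the invariant factors of ∂_2 are all 1, so H_1 ≅ 0.
  H_2: rank ker ∂_2 − rank ∂_3 = (12 − 10) − 0 = 2, and there is no ∂_3, so H_2 ≅ Z^2.

H_0 = Z^2,  H_1 = 0,  H_2 = Z^2.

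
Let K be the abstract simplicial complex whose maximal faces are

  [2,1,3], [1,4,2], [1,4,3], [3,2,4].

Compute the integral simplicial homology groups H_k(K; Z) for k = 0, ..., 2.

Fix the vertex order 1 < 2 < 3 < 4 and write every simplex with vertices in increasing order. Then dim K = 2 and the simplices of K are:

  0-simplices (4): [1], [2], [3], [4]
  1-simplices (6): [1,2], [1,3], [1,4], [2,3], [2,4], [3,4]
  2-simplices (4): [1,2,3], [1,2,4], [1,3,4], [2,3,4]

giving chain groups C_0 ≅ Z^4, C_1 ≅ Z^6, C_2 ≅ Z^4.

∂_1: C_1 → C_0 is given by ∂[p,q] = [q] − [p].
As a 4×6 matrix over Z this has rank 3, with invariant factors (1,1,1).

∂_2: C_2 → C_1 maps a triangle to the signed sum of its edges. For instance
  ∂[1,3,4] = [3,4] − [1,4] + [1,3],
  ∂[2,3,4] = [3,4] − [2,4] + [2,3].
The resulting 6×4 matrix has rank 3, and its Smith normal form has invariant factors (1,1,1).

Computing H_k = (kernel of ∂_k) / (image of ∂_{k+1}):

  H_0: rank C_0 − rank ∂_1 = 4 − 3 = 1, and the invariant factors of ∂_1 are all 1, so H_0 = Z.
  H_1: rank ker ∂_1 − rank ∂_2 = (6 − 3) − 3 = 0, and the invariant factors of ∂_2 are all 1, so H_1 = 0.
  H_2: rank ker ∂_2 − rank ∂_3 = (4 − 3) − 0 = 1, and there is no ∂_3, so H_2 = Z.

As a check, the Euler characteristic is 4 − 6 + 4 = 2, which agrees with 1 − 0 + 1 = 2.

H_0 = Z,  H_1 = 0,  H_2 = Z.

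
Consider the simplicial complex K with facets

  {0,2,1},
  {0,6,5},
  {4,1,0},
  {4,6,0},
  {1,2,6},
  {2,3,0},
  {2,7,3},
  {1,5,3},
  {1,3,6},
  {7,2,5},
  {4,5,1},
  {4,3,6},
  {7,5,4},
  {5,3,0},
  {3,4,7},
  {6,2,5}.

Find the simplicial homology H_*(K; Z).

H_0 ≅ Z,  H_1 ≅ Z^2,  H_2 ≅ Z.

Fix the vertex order 0 < 1 < 2 < 3 < 4 < 5 < 6 < 7 and write every simplex with vertices in increasing order. Then dim K = 2 and the simplices of K are:

  0-simplices (8): [0], [1], [2], [3], [4], [5], [6], [7]
  1-simplices (24): (24 of them)
  2-simplices (16): [0,1,2], [0,1,4], [0,2,3], [0,3,5], [0,4,6], [0,5,6], [1,2,6], [1,3,5], [1,3,6], [1,4,5], [2,3,7], [2,5,6], [2,5,7], [3,4,6], [3,4,7], [4,5,7]

Hence C_0 ≅ Z^8, C_1 ≅ Z^24, C_2 ≅ Z^16.

∂_1: C_1 → C_0 maps an edge to its endpoints' difference, ∂[p,q] = q − p. For instance
  ∂[2,7] = [7] − [2].
This gives a 8×24 integer matrix of rank 7; reducing to Smith normal form yields diagonal entries (1,1,1,1,1,1,1).

Boundary ∂_2: C_2 → C_1 acts by ∂[p,q,r] = [q,r] − [p,r] + [p,q]. For instance
  ∂[3,4,6] = [4,6] − [3,6] + [3,4],
  ∂[1,2,6] = [2,6] − [1,6] + [1,2].
As a 24×16 matrix over Z this has rank 15, with invariant factors (1,1,1,1,1,1,1,1,1,1,1,1,1,1,1).

From H_k ≅ ker(∂_k) / im(∂_{k+1}) we obtain:

  H_0: rank C_0 − rank ∂_1 = 8 − 7 = 1, and the invariant factors of ∂_1 are all 1, so H_0 = Z.
  H_1: rank ker ∂_1 − rank ∂_2 = (24 − 7) − 15 = 2, and the invariant factors of ∂_2 are all 1, so H_1 = Z^2.
  H_2: rank ker ∂_2 − rank ∂_3 = (16 − 15) − 0 = 1, and there is no ∂_3, so H_2 = Z.

As a check, the Euler characteristic is 8 − 24 + 16 = 0, which agrees with 1 − 2 + 1 = 0.
(K is a triangulation of the torus T^2.)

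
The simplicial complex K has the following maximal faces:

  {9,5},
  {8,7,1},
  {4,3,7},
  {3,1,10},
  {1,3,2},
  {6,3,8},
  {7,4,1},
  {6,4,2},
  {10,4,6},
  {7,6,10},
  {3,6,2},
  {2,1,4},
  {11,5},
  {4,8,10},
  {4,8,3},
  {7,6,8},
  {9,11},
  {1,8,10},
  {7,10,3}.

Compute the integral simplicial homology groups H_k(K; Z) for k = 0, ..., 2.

H_0 ≅ Z^2,  H_1 ≅ Z^3,  H_2 ≅ Z.

Take the total order 1 < 2 < 3 < 4 < 5 < 6 < 7 < 8 < 9 < 10 < 11 on the vertex set. Then K (dimension 2) consists of the simplices:

  0-simplices (11): [1], [2], [3], [4], [5], [6], [7], [8], [9], [10], [11]
  1-simplices (27): (27 of them)
  2-simplices (16): [1,2,3], [1,2,4], [1,3,10], [1,4,7], [1,7,8], [1,8,10], [2,3,6], [2,4,6], [3,4,7], [3,4,8], [3,6,8], [3,7,10], [4,6,10], [4,8,10], [6,7,8], [6,7,10]

giving chain groups C_0 ≅ Z^11, C_1 ≅ Z^27, C_2 ≅ Z^16.

∂_1: C_1 → C_0 is given by ∂[p,q] = [q] − [p]. For instance
  ∂[3,6] = [6] − [3].
This gives a 11×27 integer matrix of rank 9; reducing to Smith normal form yields diagonal entries (1,1,1,1,1,1,1,1,1).

Boundary ∂_2: C_2 → C_1 maps a triangle to the signed sum of its edges. For instance
  ∂[1,4,7] = [4,7] − [1,7] + [1,4],
  ∂[3,4,8] = [4,8] − [3,8] + [3,4].
The 27×16 boundary matrix has rank 15 and Smith normal form diag(1,1,1,1,1,1,1,1,1,1,1,1,1,1,1).

From H_k ≅ ker(∂_k) / im(∂_{k+1}) we obtain:

  H_0: rank C_0 − rank ∂_1 = 11 − 9 = 2, and the invariant factors of ∂_1 are all 1, so H_0 ≅ Z^2.
  H_1: rank ker ∂_1 − rank ∂_2 = (27 − 9) − 15 = 3, and the invariant factors of ∂_2 are all 1, so H_1 ≅ Z^3.
  H_2: rank ker ∂_2 − rank ∂_3 = (16 − 15) − 0 = 1, and there is no ∂_3, so H_2 ≅ Z.

(K is a triangulation of the disjoint union of the torus T^2 and the circle S^1.)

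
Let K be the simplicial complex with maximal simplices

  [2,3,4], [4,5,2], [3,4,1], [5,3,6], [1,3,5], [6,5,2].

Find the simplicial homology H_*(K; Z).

Order the vertices as 1 < 2 < 3 < 4 < 5 < 6. Listing each simplex with vertices in this order, K has dimension 2 with simplices:

  0-simplices (6): [1], [2], [3], [4], [5], [6]
  1-simplices (12): [1,3], [1,4], [1,5], [2,3], [2,4], [2,5], [2,6], [3,4], [3,5], [3,6], [4,5], [5,6]
  2-simplices (6): [1,3,4], [1,3,5], [2,3,4], [2,4,5], [2,5,6], [3,5,6]

so the chain groups are C_0 ≅ Z^6, C_1 ≅ Z^12, C_2 ≅ Z^6.

The boundary map ∂_1: C_1 → C_0 is given by ∂[p,q] = [q] − [p]. For instance
  ∂[3,4] = [4] − [3].
The 6×12 boundary matrix has rank 5 and Smith normal form diag(1,1,1,1,1).

∂_2: C_2 → C_1 sends each 2-simplex [p,q,r] to [q,r] − [p,r] + [p,q]. For instance
  ∂[1,3,4] = [3,4] − [1,4] + [1,3],
  ∂[3,5,6] = [5,6] − [3,6] + [3,5].
As a 12×6 matrix over Z this has rank 6, with invariant factors (1,1,1,1,1,1).

Computing H_k = (kernel of ∂_k) / (image of ∂_{k+1}):

  H_0: rank C_0 − rank ∂_1 = 6 − 5 = 1, and the invariant factors of ∂_1 are all 1, so H_0 ≅ Z.
  H_1: rank ker ∂_1 − rank ∂_2 = (12 − 5) − 6 = 1, and the invariant factors of ∂_2 are all 1, so H_1 ≅ Z.
  H_2: rank ker ∂_2 − rank ∂_3 = (6 − 6) − 0 = 0, and there is no ∂_3, so H_2 ≅ 0.

H_0 ≅ Z,  H_1 ≅ Z,  H_2 = 0.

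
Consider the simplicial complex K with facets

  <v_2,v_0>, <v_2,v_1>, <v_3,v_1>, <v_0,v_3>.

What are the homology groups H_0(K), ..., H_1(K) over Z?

H_0 = Z,  H_1 = Z.

Take the total order v_0 < v_1 < v_2 < v_3 on the vertex set. Then K (dimension 1) consists of the simplices:

  0-simplices (4): [v_0], [v_1], [v_2], [v_3]
  1-simplices (4): [v_0,v_2], [v_0,v_3], [v_1,v_2], [v_1,v_3]

so the chain groups are C_0 ≅ Z^4, C_1 ≅ Z^4.

Boundary ∂_1: C_1 → C_0 sends each edge [p,q] (with p < q) to q − p.
As a 4×4 matrix over Z this has rank 3, with invariant factors (1,1,1).

Computing H_k = (kernel of ∂_k) / (image of ∂_{k+1}):

  H_0: rank C_0 − rank ∂_1 = 4 − 3 = 1, and the invariant factors of ∂_1 are all 1, so H_0 = Z.
  H_1: rank ker ∂_1 − rank ∂_2 = (4 − 3) − 0 = 1, and there is no ∂_2, so H_1 = Z.

As a check, the Euler characteristic is 4 − 4 = 0, which agrees with 1 − 1 = 0.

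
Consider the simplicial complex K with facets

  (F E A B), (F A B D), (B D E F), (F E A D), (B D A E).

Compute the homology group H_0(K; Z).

H_0 ≅ Z.

We work with the vertex ordering A < B < D < E < F. The simplices of K, each written with vertices in increasing order, are:

  0-simplices (5): A, B, D, E, F
  1-simplices (10): AB, AD, AE, AF, BD, BE, BF, DE, DF, EF
  2-simplices (10): ABD, ABE, ABF, ADE, ADF, AEF, BDE, BDF, BEF, DEF
  3-simplices (5): ABDE, ABDF, ABEF, ADEF, BDEF

so the chain groups are C_0 ≅ Z^5, C_1 ≅ Z^10, C_2 ≅ Z^10, C_3 ≅ Z^5.

Boundary ∂_1: C_1 → C_0 maps an edge to its endpoints' difference, ∂[p,q] = q − p.
This gives a 5×10 integer matrix of rank 4; reducing to Smith normal form yields diagonal entries (1,1,1,1).

Boundary ∂_2: C_2 → C_1 maps a triangle to the signed sum of its edges. For instance
  ∂BEF = EF − BF + BE,
  ∂BDF = DF − BF + BD.
As a 10×10 matrix over Z this has rank 6, with invariant factors (1,1,1,1,1,1).

Boundary ∂_3: C_3 → C_2 sends each 3-simplex σ to the alternating sum Σ_i (−1)^i (σ with its i-th vertex removed). For instance
  ∂ABDE = BDE − ADE + ABE − ABD,
  ∂ABDF = BDF − ADF + ABF − ABD.
As a 10×5 matrix over Z this has rank 4, with invariant factors (1,1,1,1).

From H_k ≅ ker(∂_k) / im(∂_{k+1}) we obtain:

  H_0: rank C_0 − rank ∂_1 = 5 − 4 = 1, and the invariant factors of ∂_1 are all 1, so H_0 = Z.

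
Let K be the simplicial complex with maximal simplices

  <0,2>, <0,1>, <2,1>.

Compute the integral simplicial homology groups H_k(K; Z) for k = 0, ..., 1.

We work with the vertex ordering 0 < 1 < 2. The simplices of K, each written with vertices in increasing order, are:

  0-simplices (3): [0], [1], [2]
  1-simplices (3): [0,1], [0,2], [1,2]

giving chain groups C_0 ≅ Z^3, C_1 ≅ Z^3.

∂_1: C_1 → C_0 maps an edge to its endpoints' difference, ∂[p,q] = q − p. For instance
  ∂[1,2] = [2] − [1].
The 3×3 boundary matrix has rank 2 and Smith normal form diag(1,1).

Now H_k = ker ∂_k / im ∂_{k+1}, so:

  H_0: rank C_0 − rank ∂_1 = 3 − 2 = 1, and the invariant factors of ∂_1 are all 1, so H_0 ≅ Z.
  H_1: rank ker ∂_1 − rank ∂_2 = (3 − 2) − 0 = 1, and there is no ∂_2, so H_1 ≅ Z.

(K is a triangulation of the circle S^1.)

H_0 ≅ Z,  H_1 ≅ Z.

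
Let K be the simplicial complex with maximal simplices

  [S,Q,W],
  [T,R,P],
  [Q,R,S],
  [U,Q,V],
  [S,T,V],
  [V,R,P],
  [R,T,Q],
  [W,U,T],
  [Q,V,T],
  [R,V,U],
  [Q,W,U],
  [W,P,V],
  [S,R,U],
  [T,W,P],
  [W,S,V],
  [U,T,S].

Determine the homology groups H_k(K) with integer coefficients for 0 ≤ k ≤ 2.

K has 8 vertices, 24 edges, 16 triangles.
rank ∂_0 = 0, rank ∂_1 = 7 ⇒ b_0 = 8 − 0 − 7 = 1; all invariant factors of ∂_1 are 1 so no torsion. So H_0 ≅ Z.
rank ∂_1 = 7, rank ∂_2 = 15 ⇒ b_1 = 24 − 7 − 15 = 2; all invariant factors of ∂_2 are 1 so no torsion. So H_1 ≅ Z^2.
rank ∂_2 = 15, rank ∂_3 = 0 ⇒ b_2 = 16 − 15 − 0 = 1. So H_2 ≅ Z.

H_0 = Z,  H_1 = Z^2,  H_2 = Z.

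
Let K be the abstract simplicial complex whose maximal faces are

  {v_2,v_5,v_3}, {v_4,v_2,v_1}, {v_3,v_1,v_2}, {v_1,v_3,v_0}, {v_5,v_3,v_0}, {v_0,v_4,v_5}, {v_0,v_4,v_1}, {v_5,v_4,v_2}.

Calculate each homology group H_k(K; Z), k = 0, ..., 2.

Take the total order v_0 < v_1 < v_2 < v_3 < v_4 < v_5 on the vertex set. Then K (dimension 2) consists of the simplices:

  0-simplices (6): [v_0], [v_1], [v_2], [v_3], [v_4], [v_5]
  1-simplices (12): [v_0,v_1], [v_0,v_3], [v_0,v_4], [v_0,v_5], [v_1,v_2], [v_1,v_3], [v_1,v_4], [v_2,v_3], [v_2,v_4], [v_2,v_5], [v_3,v_5], [v_4,v_5]
  2-simplices (8): [v_0,v_1,v_3], [v_0,v_1,v_4], [v_0,v_3,v_5], [v_0,v_4,v_5], [v_1,v_2,v_3], [v_1,v_2,v_4], [v_2,v_3,v_5], [v_2,v_4,v_5]

Hence C_0 ≅ Z^6, C_1 ≅ Z^12, C_2 ≅ Z^8.

The boundary map ∂_1: C_1 → C_0 is given by ∂[p,q] = [q] − [p].
As a 6×12 matrix over Z this has rank 5, with invariant factors (1,1,1,1,1).

Boundary ∂_2: C_2 → C_1 sends each 2-simplex [p,q,r] to [q,r] − [p,r] + [p,q]. For instance
  ∂[v_0,v_1,v_4] = [v_1,v_4] − [v_0,v_4] + [v_0,v_1],
  ∂[v_0,v_1,v_3] = [v_1,v_3] − [v_0,v_3] + [v_0,v_1].
The resulting 12×8 matrix has rank 7, and its Smith normal form has invariant factors (1,1,1,1,1,1,1).

Now H_k = ker ∂_k / im ∂_{k+1}, so:

  H_0: rank C_0 − rank ∂_1 = 6 − 5 = 1, and the invariant factors of ∂_1 are all 1, so H_0 ≅ Z.
  H_1: rank ker ∂_1 − rank ∂_2 = (12 − 5) − 7 = 0, and the invariant factors of ∂_2 are all 1, so H_1 ≅ 0.
  H_2: rank ker ∂_2 − rank ∂_3 = (8 − 7) − 0 = 1, and there is no ∂_3, so H_2 ≅ Z.

H_0 ≅ Z,  H_1 = 0,  H_2 ≅ Z.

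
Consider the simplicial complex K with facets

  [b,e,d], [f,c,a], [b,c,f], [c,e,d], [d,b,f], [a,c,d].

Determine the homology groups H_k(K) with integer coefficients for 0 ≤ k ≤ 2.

K has 6 vertices, 12 edges, 6 triangles.
rank ∂_0 = 0, rank ∂_1 = 5 ⇒ b_0 = 6 − 0 − 5 = 1; all invariant factors of ∂_1 are 1 so no torsion. So H_0 ≅ Z.
rank ∂_1 = 5, rank ∂_2 = 6 ⇒ b_1 = 12 − 5 − 6 = 1; all invariant factors of ∂_2 are 1 so no torsion. So H_1 ≅ Z.
rank ∂_2 = 6, rank ∂_3 = 0 ⇒ b_2 = 6 − 6 − 0 = 0. So H_2 ≅ 0.

H_0 ≅ Z,  H_1 ≅ Z,  H_2 = 0.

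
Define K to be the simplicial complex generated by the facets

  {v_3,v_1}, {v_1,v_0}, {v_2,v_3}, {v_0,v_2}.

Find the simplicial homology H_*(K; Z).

H_0 = Z,  H_1 = Z.

Take the total order v_0 < v_1 < v_2 < v_3 on the vertex set. Then K (dimension 1) consists of the simplices:

  0-simplices (4): [v_0], [v_1], [v_2], [v_3]
  1-simplices (4): [v_0,v_1], [v_0,v_2], [v_1,v_3], [v_2,v_3]

giving chain groups C_0 ≅ Z^4, C_1 ≅ Z^4.

∂_1: C_1 → C_0 sends each edge [p,q] (with p < q) to q − p. For instance
  ∂[v_0,v_2] = [v_2] − [v_0].
The resulting 4×4 matrix has rank 3, and its Smith normal form has invariant factors (1,1,1).

Now H_k = ker ∂_k / im ∂_{k+1}, so:

  H_0: rank C_0 − rank ∂_1 = 4 − 3 = 1, and the invariant factors of ∂_1 are all 1, so H_0 ≅ Z.
  H_1: rank ker ∂_1 − rank ∂_2 = (4 − 3) − 0 = 1, and there is no ∂_2, so H_1 ≅ Z.

(K is a triangulation of the circle S^1.)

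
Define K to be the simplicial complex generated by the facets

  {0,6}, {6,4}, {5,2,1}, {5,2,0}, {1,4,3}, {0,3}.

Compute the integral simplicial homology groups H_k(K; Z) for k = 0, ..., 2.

We work with the vertex ordering 0 < 1 < 2 < 3 < 4 < 5 < 6. The simplices of K, each written with vertices in increasing order, are:

  0-simplices (7): [0], [1], [2], [3], [4], [5], [6]
  1-simplices (11): [0,2], [0,3], [0,5], [0,6], [1,2], [1,3], [1,4], [1,5], [2,5], [3,4], [4,6]
  2-simplices (3): [0,2,5], [1,2,5], [1,3,4]

giving chain groups C_0 ≅ Z^7, C_1 ≅ Z^11, C_2 ≅ Z^3.

The boundary map ∂_1: C_1 → C_0 is given by ∂[p,q] = [q] − [p]. For instance
  ∂[1,5] = [5] − [1].
As a 7×11 matrix over Z this has rank 6, with invariant factors (1,1,1,1,1,1).

The boundary map ∂_2: C_2 → C_1 maps a triangle to the signed sum of its edges. For instance
  ∂[0,2,5] = [2,5] − [0,5] + [0,2],
  ∂[1,3,4] = [3,4] − [1,4] + [1,3].
As a 11×3 matrix over Z this has rank 3, with invariant factors (1,1,1).

Reading off H_k = ker ∂_k / im ∂_{k+1}:

  H_0: rank C_0 − rank ∂_1 = 7 − 6 = 1, and the invariant factors of ∂_1 are all 1, so H_0 ≅ Z.
  H_1: rank ker ∂_1 − rank ∂_2 = (11 − 6) − 3 = 2, and the invariant factors of ∂_2 are all 1, so H_1 ≅ Z^2.
  H_2: rank ker ∂_2 − rank ∂_3 = (3 − 3) − 0 = 0, and there is no ∂_3, so H_2 ≅ 0.

H_0 = Z,  H_1 = Z^2,  H_2 = 0.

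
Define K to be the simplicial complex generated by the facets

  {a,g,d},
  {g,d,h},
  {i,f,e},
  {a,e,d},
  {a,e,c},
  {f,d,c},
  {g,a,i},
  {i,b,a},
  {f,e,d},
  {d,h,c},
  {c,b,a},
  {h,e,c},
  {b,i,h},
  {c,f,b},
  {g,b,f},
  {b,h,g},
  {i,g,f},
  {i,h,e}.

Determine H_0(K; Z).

Take the total order a < b < c < d < e < f < g < h < i on the vertex set. Then K (dimension 2) consists of the simplices:

  0-simplices (9): a, b, c, d, e, f, g, h, i
  1-simplices (27): ab, ac, ad, ae, ag, ai, bc, bf, bg, bh, bi, cd, ce, cf, ch, de, df, dg, dh, ef, eh, ei, fg, fi, gh, gi, hi
  2-simplices (18): abc, abi, ace, ade, adg, agi, bcf, bfg, bgh, bhi, cdf, cdh, ceh, def, dgh, efi, ehi, fgi

Hence C_0 ≅ Z^9, C_1 ≅ Z^27, C_2 ≅ Z^18.

∂_1: C_1 → C_0 maps an edge to its endpoints' difference, ∂[p,q] = q − p. For instance
  ∂ce = e − c.
As a 9×27 matrix over Z this has rank 8, with invariant factors (1,1,1,1,1,1,1,1).

Boundary ∂_2: C_2 → C_1 sends each 2-simplex [p,q,r] to [q,r] − [p,r] + [p,q]. For instance
  ∂ace = ce − ae + ac,
  ∂dgh = gh − dh + dg.
This gives a 27×18 integer matrix of rank 18; reducing to Smith normal form yields diagonal entries (1,1,1,1,1,1,1,1,1,1,1,1,1,1,1,1,1,2).

Computing H_k = (kernel of ∂_k) / (image of ∂_{k+1}):

  H_0: rank C_0 − rank ∂_1 = 9 − 8 = 1, and the invariant factors of ∂_1 are all 1, so H_0 ≅ Z.

(K is a triangulation of the Klein bottle.)

H_0 ≅ Z.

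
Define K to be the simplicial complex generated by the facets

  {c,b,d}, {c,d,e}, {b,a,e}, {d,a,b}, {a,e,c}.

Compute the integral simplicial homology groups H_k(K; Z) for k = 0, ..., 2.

Order the vertices as a < b < c < d < e. Listing each simplex with vertices in this order, K has dimension 2 with simplices:

  0-simplices (5): a, b, c, d, e
  1-simplices (10): ab, ac, ad, ae, bc, bd, be, cd, ce, de
  2-simplices (5): abd, abe, ace, bcd, cde

so the chain groups are C_0 ≅ Z^5, C_1 ≅ Z^10, C_2 ≅ Z^5.

Boundary ∂_1: C_1 → C_0 maps an edge to its endpoints' difference, ∂[p,q] = q − p.
As a 5×10 matrix over Z this has rank 4, with invariant factors (1,1,1,1).

∂_2: C_2 → C_1 acts by ∂[p,q,r] = [q,r] − [p,r] + [p,q]. For instance
  ∂cde = de − ce + cd,
  ∂abd = bd − ad + ab.
The 10×5 boundary matrix has rank 5 and Smith normal form diag(1,1,1,1,1).

Reading off H_k = ker ∂_k / im ∂_{k+1}:

  H_0: rank C_0 − rank ∂_1 = 5 − 4 = 1, and the invariant factors of ∂_1 are all 1, so H_0 ≅ Z.
  H_1: rank ker ∂_1 − rank ∂_2 = (10 − 4) − 5 = 1, and the invariant factors of ∂_2 are all 1, so H_1 ≅ Z.
  H_2: rank ker ∂_2 − rank ∂_3 = (5 − 5) − 0 = 0, and there is no ∂_3, so H_2 ≅ 0.

As a check, the Euler characteristic is 5 − 10 + 5 = 0, which agrees with 1 − 1 + 0 = 0.

H_0 ≅ Z,  H_1 ≅ Z,  H_2 = 0.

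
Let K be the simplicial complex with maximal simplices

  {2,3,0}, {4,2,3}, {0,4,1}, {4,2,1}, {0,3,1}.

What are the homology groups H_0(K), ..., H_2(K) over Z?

K has 5 vertices, 10 edges, 5 triangles.
rank ∂_0 = 0, rank ∂_1 = 4 ⇒ b_0 = 5 − 0 − 4 = 1; all invariant factors of ∂_1 are 1 so no torsion. So H_0 ≅ Z.
rank ∂_1 = 4, rank ∂_2 = 5 ⇒ b_1 = 10 − 4 − 5 = 1; all invariant factors of ∂_2 are 1 so no torsion. So H_1 ≅ Z.
rank ∂_2 = 5, rank ∂_3 = 0 ⇒ b_2 = 5 − 5 − 0 = 0. So H_2 ≅ 0.

H_0 ≅ Z,  H_1 ≅ Z,  H_2 = 0.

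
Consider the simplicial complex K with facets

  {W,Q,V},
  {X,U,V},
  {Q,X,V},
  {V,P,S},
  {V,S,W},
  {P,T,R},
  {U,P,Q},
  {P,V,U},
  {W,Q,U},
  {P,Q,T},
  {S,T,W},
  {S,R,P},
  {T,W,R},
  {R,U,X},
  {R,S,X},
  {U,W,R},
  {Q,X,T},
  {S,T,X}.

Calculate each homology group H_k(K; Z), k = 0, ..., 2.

H_0 = Z,  H_1 = Z ⊕ Z/2Z,  H_2 = 0.

Take the total order P < Q < R < S < T < U < V < W < X on the vertex set. Then K (dimension 2) consists of the simplices:

  0-simplices (9): P, Q, R, S, T, U, V, W, X
  1-simplices (27): PQ, PR, PS, PT, PU, PV, QT, QU, QV, QW, QX, RS, RT, RU, RW, RX, ST, SV, SW, SX, TW, TX, UV, UW, UX, VW, VX
  2-simplices (18): PQT, PQU, PRS, PRT, PSV, PUV, QTX, QUW, QVW, QVX, RSX, RTW, RUW, RUX, STW, STX, SVW, UVX

Hence C_0 ≅ Z^9, C_1 ≅ Z^27, C_2 ≅ Z^18.

Boundary ∂_1: C_1 → C_0 maps an edge to its endpoints' difference, ∂[p,q] = q − p.
As a 9×27 matrix over Z this has rank 8, with invariant factors (1,1,1,1,1,1,1,1).

Boundary ∂_2: C_2 → C_1 acts by ∂[p,q,r] = [q,r] − [p,r] + [p,q]. For instance
  ∂PRT = RT − PT + PR,
  ∂QTX = TX − QX + QT.
This gives a 27×18 integer matrix of rank 18; reducing to Smith normal form yields diagonal entries (1,1,1,1,1,1,1,1,1,1,1,1,1,1,1,1,1,2).

Computing H_k = (kernel of ∂_k) / (image of ∂_{k+1}):

  H_0: rank C_0 − rank ∂_1 = 9 − 8 = 1, and the invariant factors of ∂_1 are all 1, so H_0 = Z.
  H_1: rank ker ∂_1 − rank ∂_2 = (27 − 8) − 18 = 1, and ∂_2 has invariant factor 2 > 1, so H_1 = Z ⊕ Z/2Z.
  H_2: rank ker ∂_2 − rank ∂_3 = (18 − 18) − 0 = 0, and there is no ∂_3, so H_2 = 0.

(K is a triangulation of the Klein bottle.)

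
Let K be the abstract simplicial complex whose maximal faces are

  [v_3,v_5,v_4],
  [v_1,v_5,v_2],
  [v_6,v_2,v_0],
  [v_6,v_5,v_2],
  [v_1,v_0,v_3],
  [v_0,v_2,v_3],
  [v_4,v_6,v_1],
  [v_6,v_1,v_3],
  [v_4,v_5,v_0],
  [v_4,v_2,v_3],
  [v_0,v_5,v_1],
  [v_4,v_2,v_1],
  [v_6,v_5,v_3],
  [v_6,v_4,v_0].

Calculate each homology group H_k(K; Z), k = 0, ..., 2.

Take the total order v_0 < v_1 < v_2 < v_3 < v_4 < v_5 < v_6 on the vertex set. Then K (dimension 2) consists of the simplices:

  0-simplices (7): [v_0], [v_1], [v_2], [v_3], [v_4], [v_5], [v_6]
  1-simplices (21): (21 of them)
  2-simplices (14): (14 of them)

so the chain groups are C_0 ≅ Z^7, C_1 ≅ Z^21, C_2 ≅ Z^14.

∂_1: C_1 → C_0 maps an edge to its endpoints' difference, ∂[p,q] = q − p. For instance
  ∂[v_4,v_6] = [v_6] − [v_4].
The 7×21 boundary matrix has rank 6 and Smith normal form diag(1,1,1,1,1,1).

Boundary ∂_2: C_2 → C_1 maps a triangle to the signed sum of its edges. For instance
  ∂[v_0,v_1,v_5] = [v_1,v_5] − [v_0,v_5] + [v_0,v_1],
  ∂[v_3,v_4,v_5] = [v_4,v_5] − [v_3,v_5] + [v_3,v_4].
The 21×14 boundary matrix has rank 13 and Smith normal form diag(1,1,1,1,1,1,1,1,1,1,1,1,1).

Now H_k = ker ∂_k / im ∂_{k+1}, so:

  H_0: rank C_0 − rank ∂_1 = 7 − 6 = 1, and the invariant factors of ∂_1 are all 1, so H_0 ≅ Z.
  H_1: rank ker ∂_1 − rank ∂_2 = (21 − 6) − 13 = 2, and the invariant factors of ∂_2 are all 1, so H_1 ≅ Z^2.
  H_2: rank ker ∂_2 − rank ∂_3 = (14 − 13) − 0 = 1, and there is no ∂_3, so H_2 ≅ Z.

(K is a triangulation of the torus T^2.)

H_0 = Z,  H_1 = Z^2,  H_2 = Z.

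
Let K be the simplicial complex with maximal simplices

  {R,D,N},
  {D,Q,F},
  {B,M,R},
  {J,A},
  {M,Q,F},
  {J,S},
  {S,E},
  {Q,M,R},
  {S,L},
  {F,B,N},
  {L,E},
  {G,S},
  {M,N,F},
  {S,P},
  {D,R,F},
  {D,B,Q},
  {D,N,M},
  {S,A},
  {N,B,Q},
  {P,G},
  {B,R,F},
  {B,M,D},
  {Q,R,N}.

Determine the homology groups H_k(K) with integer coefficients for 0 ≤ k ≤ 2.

H_0 ≅ Z^2,  H_1 ≅ Z^5,  H_2 ≅ Z.

K has 14 vertices, 30 edges, 14 triangles.
rank ∂_0 = 0, rank ∂_1 = 12 ⇒ b_0 = 14 − 0 − 12 = 2; all invariant factors of ∂_1 are 1 so no torsion. So H_0 = Z^2.
rank ∂_1 = 12, rank ∂_2 = 13 ⇒ b_1 = 30 − 12 − 13 = 5; all invariant factors of ∂_2 are 1 so no torsion. So H_1 = Z^5.
rank ∂_2 = 13, rank ∂_3 = 0 ⇒ b_2 = 14 − 13 − 0 = 1. So H_2 = Z.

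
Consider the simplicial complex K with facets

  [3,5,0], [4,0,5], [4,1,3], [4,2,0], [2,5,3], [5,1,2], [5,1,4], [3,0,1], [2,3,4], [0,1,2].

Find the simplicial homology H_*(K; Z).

We work with the vertex ordering 0 < 1 < 2 < 3 < 4 < 5. The simplices of K, each written with vertices in increasing order, are:

  0-simplices (6): [0], [1], [2], [3], [4], [5]
  1-simplices (15): [0,1], [0,2], [0,3], [0,4], [0,5], [1,2], [1,3], [1,4], [1,5], [2,3], [2,4], [2,5], [3,4], [3,5], [4,5]
  2-simplices (10): [0,1,2], [0,1,3], [0,2,4], [0,3,5], [0,4,5], [1,2,5], [1,3,4], [1,4,5], [2,3,4], [2,3,5]

Hence C_0 ≅ Z^6, C_1 ≅ Z^15, C_2 ≅ Z^10.

Boundary ∂_1: C_1 → C_0 is given by ∂[p,q] = [q] − [p]. For instance
  ∂[0,3] = [3] − [0].
This gives a 6×15 integer matrix of rank 5; reducing to Smith normal form yields diagonal entries (1,1,1,1,1).

∂_2: C_2 → C_1 acts by ∂[p,q,r] = [q,r] − [p,r] + [p,q]. For instance
  ∂[0,1,3] = [1,3] − [0,3] + [0,1],
  ∂[1,3,4] = [3,4] − [1,4] + [1,3].
This gives a 15×10 integer matrix of rank 10; reducing to Smith normal form yields diagonal entries (1,1,1,1,1,1,1,1,1,2).

Computing H_k = (kernel of ∂_k) / (image of ∂_{k+1}):

  H_0: rank C_0 − rank ∂_1 = 6 − 5 = 1, and the invariant factors of ∂_1 are all 1, so H_0 = Z.
  H_1: rank ker ∂_1 − rank ∂_2 = (15 − 5) − 10 = 0, and ∂_2 has invariant factor 2 > 1, so H_1 = Z/2.
  H_2: rank ker ∂_2 − rank ∂_3 = (10 − 10) − 0 = 0, and there is no ∂_3, so H_2 = 0.

As a check, the Euler characteristic is 6 − 15 + 10 = 1, which agrees with 1 − 0 + 0 = 1.

H_0 ≅ Z,  H_1 ≅ Z/2,  H_2 = 0.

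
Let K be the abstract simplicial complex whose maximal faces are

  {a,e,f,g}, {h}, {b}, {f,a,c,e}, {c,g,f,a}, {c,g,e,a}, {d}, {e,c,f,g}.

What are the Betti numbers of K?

b_0 = 4, b_1 = 0, b_2 = 0, b_3 = 1.

K has 8 vertices, 10 edges, 10 triangles, 5 3-simplices.
rank ∂_0 = 0, rank ∂_1 = 4 ⇒ b_0 = 8 − 0 − 4 = 4; all invariant factors of ∂_1 are 1 so no torsion. So H_0 = Z^4.
rank ∂_1 = 4, rank ∂_2 = 6 ⇒ b_1 = 10 − 4 − 6 = 0; all invariant factors of ∂_2 are 1 so no torsion. So H_1 = 0.
rank ∂_2 = 6, rank ∂_3 = 4 ⇒ b_2 = 10 − 6 − 4 = 0; all invariant factors of ∂_3 are 1 so no torsion. So H_2 = 0.
rank ∂_3 = 4, rank ∂_4 = 0 ⇒ b_3 = 5 − 4 − 0 = 1. So H_3 = Z.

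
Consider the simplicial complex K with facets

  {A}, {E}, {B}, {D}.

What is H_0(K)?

H_0 ≅ Z^4.

Take the total order A < B < D < E on the vertex set. Then K (dimension 0) consists of the simplices:

  0-simplices (4): A, B, D, E

so the chain groups are C_0 ≅ Z^4.

Computing H_k = (kernel of ∂_k) / (image of ∂_{k+1}):

  H_0: rank C_0 − rank ∂_1 = 4 − 0 = 4, and there is no ∂_1, so H_0 ≅ Z^4.

(K is a triangulation of a set of 4 points.)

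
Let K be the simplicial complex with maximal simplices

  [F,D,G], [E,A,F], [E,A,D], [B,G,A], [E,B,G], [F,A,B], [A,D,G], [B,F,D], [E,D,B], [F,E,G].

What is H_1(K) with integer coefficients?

Order the vertices as A < B < D < E < F < G. Listing each simplex with vertices in this order, K has dimension 2 with simplices:

  0-simplices (6): A, B, D, E, F, G
  1-simplices (15): AB, AD, AE, AF, AG, BD, BE, BF, BG, DE, DF, DG, EF, EG, FG
  2-simplices (10): ABF, ABG, ADE, ADG, AEF, BDE, BDF, BEG, DFG, EFG

so the chain groups are C_0 ≅ Z^6, C_1 ≅ Z^15, C_2 ≅ Z^10.

Boundary ∂_1: C_1 → C_0 is given by ∂[p,q] = [q] − [p]. For instance
  ∂BE = E − B.
As a 6×15 matrix over Z this has rank 5, with invariant factors (1,1,1,1,1).

The boundary map ∂_2: C_2 → C_1 maps a triangle to the signed sum of its edges. For instance
  ∂AEF = EF − AF + AE,
  ∂DFG = FG − DG + DF.
The 15×10 boundary matrix has rank 10 and Smith normal form diag(1,1,1,1,1,1,1,1,1,2).

Computing H_k = (kernel of ∂_k) / (image of ∂_{k+1}):

  H_1: rank ker ∂_1 − rank ∂_2 = (15 − 5) − 10 = 0, and ∂_2 has invariant factor 2 > 1, so H_1 ≅ Z/2.

H_1 ≅ Z/2.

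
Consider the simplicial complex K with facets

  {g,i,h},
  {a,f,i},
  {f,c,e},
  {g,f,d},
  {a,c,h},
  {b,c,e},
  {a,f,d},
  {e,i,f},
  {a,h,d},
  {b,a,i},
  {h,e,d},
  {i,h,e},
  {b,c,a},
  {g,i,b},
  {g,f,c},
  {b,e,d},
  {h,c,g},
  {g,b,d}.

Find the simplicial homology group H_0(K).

H_0 = Z.

Take the total order a < b < c < d < e < f < g < h < i on the vertex set. Then K (dimension 2) consists of the simplices:

  0-simplices (9): a, b, c, d, e, f, g, h, i
  1-simplices (27): ab, ac, ad, af, ah, ai, bc, bd, be, bg, bi, ce, cf, cg, ch, de, df, dg, dh, ef, eh, ei, fg, fi, gh, gi, hi
  2-simplices (18): abc, abi, ach, adf, adh, afi, bce, bde, bdg, bgi, cef, cfg, cgh, deh, dfg, efi, ehi, ghi

Hence C_0 ≅ Z^9, C_1 ≅ Z^27, C_2 ≅ Z^18.

∂_1: C_1 → C_0 maps an edge to its endpoints' difference, ∂[p,q] = q − p. For instance
  ∂ab = b − a.
The resulting 9×27 matrix has rank 8, and its Smith normal form has invariant factors (1,1,1,1,1,1,1,1).

The boundary map ∂_2: C_2 → C_1 acts by ∂[p,q,r] = [q,r] − [p,r] + [p,q]. For instance
  ∂ghi = hi − gi + gh,
  ∂adf = df − af + ad.
This gives a 27×18 integer matrix of rank 17; reducing to Smith normal form yields diagonal entries (1,1,1,1,1,1,1,1,1,1,1,1,1,1,1,1,1).

Now H_k = ker ∂_k / im ∂_{k+1}, so:

  H_0: rank C_0 − rank ∂_1 = 9 − 8 = 1, and the invariant factors of ∂_1 are all 1, so H_0 ≅ Z.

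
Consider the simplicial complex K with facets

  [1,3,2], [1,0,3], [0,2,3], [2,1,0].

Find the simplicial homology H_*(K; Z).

Order the vertices as 0 < 1 < 2 < 3. Listing each simplex with vertices in this order, K has dimension 2 with simplices:

  0-simplices (4): [0], [1], [2], [3]
  1-simplices (6): [0,1], [0,2], [0,3], [1,2], [1,3], [2,3]
  2-simplices (4): [0,1,2], [0,1,3], [0,2,3], [1,2,3]

so the chain groups are C_0 ≅ Z^4, C_1 ≅ Z^6, C_2 ≅ Z^4.

The boundary map ∂_1: C_1 → C_0 is given by ∂[p,q] = [q] − [p].
This gives a 4×6 integer matrix of rank 3; reducing to Smith normal form yields diagonal entries (1,1,1).

Boundary ∂_2: C_2 → C_1 acts by ∂[p,q,r] = [q,r] − [p,r] + [p,q]. For instance
  ∂[0,1,3] = [1,3] − [0,3] + [0,1],
  ∂[0,2,3] = [2,3] − [0,3] + [0,2].
The 6×4 boundary matrix has rank 3 and Smith normal form diag(1,1,1).

Now H_k = ker ∂_k / im ∂_{k+1}, so:

  H_0: rank C_0 − rank ∂_1 = 4 − 3 = 1, and the invariant factors of ∂_1 are all 1, so H_0 = Z.
  H_1: rank ker ∂_1 − rank ∂_2 = (6 − 3) − 3 = 0, and the invariant factors of ∂_2 are all 1, so H_1 = 0.
  H_2: rank ker ∂_2 − rank ∂_3 = (4 − 3) − 0 = 1, and there is no ∂_3, so H_2 = Z.

H_0 ≅ Z,  H_1 = 0,  H_2 ≅ Z.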